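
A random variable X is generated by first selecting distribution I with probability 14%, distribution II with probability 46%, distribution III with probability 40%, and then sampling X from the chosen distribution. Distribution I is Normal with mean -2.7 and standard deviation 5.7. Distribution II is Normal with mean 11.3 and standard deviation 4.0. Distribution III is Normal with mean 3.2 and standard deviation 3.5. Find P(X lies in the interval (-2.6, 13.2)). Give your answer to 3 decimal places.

Conditional on each component, P(-2.6 < X < 13.2): I: 0.490362; II: 0.682351; III: 0.949117.
By total probability, P(-2.6 < X < 13.2) = 0.14·0.490362 + 0.46·0.682351 + 0.4·0.949117 = 0.762179.

0.762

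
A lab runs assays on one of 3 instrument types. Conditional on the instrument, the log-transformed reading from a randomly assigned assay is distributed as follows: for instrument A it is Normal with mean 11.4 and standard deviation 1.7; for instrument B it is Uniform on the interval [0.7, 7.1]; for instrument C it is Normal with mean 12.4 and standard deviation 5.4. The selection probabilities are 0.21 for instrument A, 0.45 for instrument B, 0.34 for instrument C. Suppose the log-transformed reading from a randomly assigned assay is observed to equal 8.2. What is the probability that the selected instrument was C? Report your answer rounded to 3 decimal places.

0.689

Likelihoods f(8.2 | ·): A: 0.0399074; B: 0; C: 0.0545953.
Posterior ∝ prior × likelihood. Numerator for C: 0.34·0.0545953 = 0.0185624.
Normalizing constant: 0.21·0.0399074 + 0.45·0 + 0.34·0.0545953 = 0.026943.
P(C | observation) = 0.0185624 / 0.026943 = 0.688952.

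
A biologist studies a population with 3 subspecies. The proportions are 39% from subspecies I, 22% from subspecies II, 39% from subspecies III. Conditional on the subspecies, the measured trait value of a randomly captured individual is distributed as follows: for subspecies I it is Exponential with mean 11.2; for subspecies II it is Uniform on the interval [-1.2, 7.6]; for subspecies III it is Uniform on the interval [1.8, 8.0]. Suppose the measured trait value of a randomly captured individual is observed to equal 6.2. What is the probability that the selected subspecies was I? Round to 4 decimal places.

0.1855

Likelihoods f(6.2 | ·): I: 0.0513297; II: 0.113636; III: 0.16129.
Posterior ∝ prior × likelihood. Numerator for I: 0.39·0.0513297 = 0.0200186.
Normalizing constant: 0.39·0.0513297 + 0.22·0.113636 + 0.39·0.16129 = 0.107922.
P(I | observation) = 0.0200186 / 0.107922 = 0.185492.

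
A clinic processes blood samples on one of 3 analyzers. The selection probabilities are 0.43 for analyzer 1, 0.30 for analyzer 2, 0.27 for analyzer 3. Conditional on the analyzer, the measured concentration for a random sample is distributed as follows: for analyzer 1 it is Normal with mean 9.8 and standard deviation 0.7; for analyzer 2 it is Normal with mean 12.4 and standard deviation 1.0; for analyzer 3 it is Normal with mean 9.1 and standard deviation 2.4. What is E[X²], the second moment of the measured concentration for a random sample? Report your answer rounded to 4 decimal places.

For each component E[X²] = Var + (mean)², giving 1: 96.53; 2: 154.76; 3: 88.57.
Overall E[X²] = 0.43·96.53 + 0.3·154.76 + 0.27·88.57 = 111.85.

111.8498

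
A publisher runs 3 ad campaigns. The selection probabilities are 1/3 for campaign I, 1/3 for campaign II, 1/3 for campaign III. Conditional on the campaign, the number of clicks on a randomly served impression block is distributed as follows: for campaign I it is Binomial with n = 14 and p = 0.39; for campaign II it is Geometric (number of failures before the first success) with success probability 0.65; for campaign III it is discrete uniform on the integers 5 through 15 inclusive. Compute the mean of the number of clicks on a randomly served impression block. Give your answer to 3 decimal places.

Component means — I: 5.46; II: 0.538462; III: 10.
E[X] = 0.333333·5.46 + 0.333333·0.538462 + 0.333333·10 = 5.33282.

5.333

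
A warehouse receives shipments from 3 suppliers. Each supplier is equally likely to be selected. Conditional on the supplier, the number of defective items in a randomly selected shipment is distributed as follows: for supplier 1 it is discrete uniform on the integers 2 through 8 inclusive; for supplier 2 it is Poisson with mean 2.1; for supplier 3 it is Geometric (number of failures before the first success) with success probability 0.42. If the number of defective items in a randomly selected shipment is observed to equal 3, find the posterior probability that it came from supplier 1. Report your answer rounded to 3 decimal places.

0.345

Likelihoods P(X=3 | ·): 1: 0.142857; 2: 0.189011; 3: 0.081947.
Posterior ∝ prior × likelihood. Numerator for 1: 0.333333·0.142857 = 0.047619.
Normalizing constant: 0.333333·0.142857 + 0.333333·0.189011 + 0.333333·0.081947 = 0.137939.
P(1 | observation) = 0.047619 / 0.137939 = 0.345219.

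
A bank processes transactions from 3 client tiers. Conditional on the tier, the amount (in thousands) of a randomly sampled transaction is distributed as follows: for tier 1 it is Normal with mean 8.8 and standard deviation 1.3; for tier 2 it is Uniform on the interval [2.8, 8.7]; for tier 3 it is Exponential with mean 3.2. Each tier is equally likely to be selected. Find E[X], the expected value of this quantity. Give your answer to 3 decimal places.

5.917

Component means — 1: 8.8; 2: 5.75; 3: 3.2.
E[X] = 0.333333·8.8 + 0.333333·5.75 + 0.333333·3.2 = 5.91667.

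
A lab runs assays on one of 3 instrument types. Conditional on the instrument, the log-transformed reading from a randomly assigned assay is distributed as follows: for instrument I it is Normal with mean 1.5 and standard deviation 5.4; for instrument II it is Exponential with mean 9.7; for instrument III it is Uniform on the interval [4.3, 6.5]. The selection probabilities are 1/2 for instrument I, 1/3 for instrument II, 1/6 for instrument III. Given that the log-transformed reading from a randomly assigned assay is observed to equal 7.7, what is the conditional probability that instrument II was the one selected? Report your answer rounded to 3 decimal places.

Likelihoods f(7.7 | ·): I: 0.0382176; II: 0.04661; III: 0.
Posterior ∝ prior × likelihood. Numerator for II: 0.333333·0.04661 = 0.0155367.
Normalizing constant: 0.5·0.0382176 + 0.333333·0.04661 + 0.166667·0 = 0.0346455.
P(II | observation) = 0.0155367 / 0.0346455 = 0.448447.

0.448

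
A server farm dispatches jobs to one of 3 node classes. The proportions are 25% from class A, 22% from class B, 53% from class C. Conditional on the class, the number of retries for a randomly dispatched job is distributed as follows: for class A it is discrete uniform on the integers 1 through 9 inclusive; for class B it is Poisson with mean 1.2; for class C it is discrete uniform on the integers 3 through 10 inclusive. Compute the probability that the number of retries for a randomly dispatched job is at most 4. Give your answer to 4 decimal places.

Conditional on each class, P(X ≤ 4): A: 0.444444; B: 0.992254; C: 0.25.
By total probability, P(X ≤ 4) = 0.25·0.444444 + 0.22·0.992254 + 0.53·0.25 = 0.461907.

0.4619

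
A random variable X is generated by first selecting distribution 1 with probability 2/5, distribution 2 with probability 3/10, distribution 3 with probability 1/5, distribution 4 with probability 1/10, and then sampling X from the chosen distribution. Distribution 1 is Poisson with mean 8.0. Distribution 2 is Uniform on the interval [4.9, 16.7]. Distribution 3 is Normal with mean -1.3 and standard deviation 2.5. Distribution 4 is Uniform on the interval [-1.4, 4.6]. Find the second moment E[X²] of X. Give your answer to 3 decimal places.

For each component E[X²] = Var + (mean)², giving 1: 72; 2: 128.243; 3: 7.94; 4: 5.56.
Overall E[X²] = 0.4·72 + 0.3·128.243 + 0.2·7.94 + 0.1·5.56 = 69.417.

69.417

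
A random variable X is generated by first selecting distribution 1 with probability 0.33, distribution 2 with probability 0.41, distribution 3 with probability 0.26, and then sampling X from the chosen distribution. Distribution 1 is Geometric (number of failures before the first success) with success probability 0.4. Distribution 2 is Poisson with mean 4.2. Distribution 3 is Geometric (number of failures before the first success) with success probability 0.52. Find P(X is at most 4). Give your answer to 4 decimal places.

Conditional on each component, P(X ≤ 4): 1: 0.92224; 2: 0.589827; 3: 0.97452.
By total probability, P(X ≤ 4) = 0.33·0.92224 + 0.41·0.589827 + 0.26·0.97452 = 0.799543.

0.7995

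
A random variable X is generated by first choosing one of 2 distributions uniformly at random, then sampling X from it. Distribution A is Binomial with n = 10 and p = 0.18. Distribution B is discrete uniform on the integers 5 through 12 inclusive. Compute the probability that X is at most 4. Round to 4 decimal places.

Conditional on each component, P(X ≤ 4): A: 0.978677; B: 0.
By total probability, P(X ≤ 4) = 0.5·0.978677 + 0.5·0 = 0.489339.

0.4893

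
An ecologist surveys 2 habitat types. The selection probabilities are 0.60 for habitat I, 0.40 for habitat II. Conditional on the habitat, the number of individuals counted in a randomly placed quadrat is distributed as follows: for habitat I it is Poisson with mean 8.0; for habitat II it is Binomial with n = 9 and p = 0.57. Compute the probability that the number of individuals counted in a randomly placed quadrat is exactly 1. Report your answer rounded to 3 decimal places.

0.004

Conditional on each habitat, P(X = 1): I: 0.0026837; II: 0.00599605.
By total probability, P(X = 1) = 0.6·0.0026837 + 0.4·0.00599605 = 0.00400864.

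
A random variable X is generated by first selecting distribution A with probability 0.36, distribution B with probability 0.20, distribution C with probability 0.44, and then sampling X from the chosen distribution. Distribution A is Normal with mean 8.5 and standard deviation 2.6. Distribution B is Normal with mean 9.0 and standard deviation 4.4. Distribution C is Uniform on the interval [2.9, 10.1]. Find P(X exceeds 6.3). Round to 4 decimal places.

Conditional on each component, P(X > 6.3): A: 0.801267; B: 0.730272; C: 0.527778.
By total probability, P(X > 6.3) = 0.36·0.801267 + 0.2·0.730272 + 0.44·0.527778 = 0.666733.

0.6667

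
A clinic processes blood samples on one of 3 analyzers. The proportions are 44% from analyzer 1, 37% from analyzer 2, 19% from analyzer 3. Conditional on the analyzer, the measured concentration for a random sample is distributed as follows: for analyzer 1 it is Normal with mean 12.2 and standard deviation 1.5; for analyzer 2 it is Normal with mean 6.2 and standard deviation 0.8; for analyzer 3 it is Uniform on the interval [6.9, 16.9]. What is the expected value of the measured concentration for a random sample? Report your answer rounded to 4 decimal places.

9.9230

Component means — 1: 12.2; 2: 6.2; 3: 11.9.
E[X] = 0.44·12.2 + 0.37·6.2 + 0.19·11.9 = 9.923.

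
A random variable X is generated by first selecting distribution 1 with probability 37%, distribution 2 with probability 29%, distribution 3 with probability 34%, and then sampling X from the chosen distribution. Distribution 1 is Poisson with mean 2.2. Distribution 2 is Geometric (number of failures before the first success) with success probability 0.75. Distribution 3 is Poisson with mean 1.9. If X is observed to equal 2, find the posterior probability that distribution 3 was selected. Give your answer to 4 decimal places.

Likelihoods P(X=2 | ·): 1: 0.268144; 2: 0.046875; 3: 0.269971.
Posterior ∝ prior × likelihood. Numerator for 3: 0.34·0.269971 = 0.0917903.
Normalizing constant: 0.37·0.268144 + 0.29·0.046875 + 0.34·0.269971 = 0.204597.
P(3 | observation) = 0.0917903 / 0.204597 = 0.448639.

0.4486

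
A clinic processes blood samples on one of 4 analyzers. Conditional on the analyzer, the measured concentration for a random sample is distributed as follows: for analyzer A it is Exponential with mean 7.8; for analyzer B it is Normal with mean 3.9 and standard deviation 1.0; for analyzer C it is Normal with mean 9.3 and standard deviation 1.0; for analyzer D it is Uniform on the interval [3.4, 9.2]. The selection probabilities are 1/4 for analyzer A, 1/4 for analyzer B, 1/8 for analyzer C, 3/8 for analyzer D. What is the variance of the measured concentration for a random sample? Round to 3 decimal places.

19.741

Per component, A: μ=7.8, E[X²]=121.68; B: μ=3.9, E[X²]=16.21; C: μ=9.3, E[X²]=87.49; D: μ=6.3, E[X²]=42.4933.
E[X] = 0.25·7.8 + 0.25·3.9 + 0.125·9.3 + 0.375·6.3 = 6.45.
E[X²] = 0.25·121.68 + 0.25·16.21 + 0.125·87.49 + 0.375·42.4933 = 61.3438.
Var(X) = E[X²] − (E[X])² = 61.3438 − 41.6025 = 19.7413.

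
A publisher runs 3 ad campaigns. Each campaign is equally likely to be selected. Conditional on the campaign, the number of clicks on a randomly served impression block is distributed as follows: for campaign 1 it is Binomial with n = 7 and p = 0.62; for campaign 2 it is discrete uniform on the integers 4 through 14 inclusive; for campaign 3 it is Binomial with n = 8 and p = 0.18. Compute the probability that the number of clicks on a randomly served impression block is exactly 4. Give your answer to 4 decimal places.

Conditional on each campaign, P(X = 4): 1: 0.283782; 2: 0.0909091; 3: 0.0332234.
By total probability, P(X = 4) = 0.333333·0.283782 + 0.333333·0.0909091 + 0.333333·0.0332234 = 0.135972.

0.1360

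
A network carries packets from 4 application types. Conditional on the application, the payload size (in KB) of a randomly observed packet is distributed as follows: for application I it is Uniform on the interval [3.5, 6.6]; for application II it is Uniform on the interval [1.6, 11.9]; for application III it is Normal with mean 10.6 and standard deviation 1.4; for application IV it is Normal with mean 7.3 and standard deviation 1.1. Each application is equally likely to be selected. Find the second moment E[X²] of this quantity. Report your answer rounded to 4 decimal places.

For each component E[X²] = Var + (mean)², giving I: 26.3033; II: 54.4033; III: 114.32; IV: 54.5.
Overall E[X²] = 0.25·26.3033 + 0.25·54.4033 + 0.25·114.32 + 0.25·54.5 = 62.3817.

62.3817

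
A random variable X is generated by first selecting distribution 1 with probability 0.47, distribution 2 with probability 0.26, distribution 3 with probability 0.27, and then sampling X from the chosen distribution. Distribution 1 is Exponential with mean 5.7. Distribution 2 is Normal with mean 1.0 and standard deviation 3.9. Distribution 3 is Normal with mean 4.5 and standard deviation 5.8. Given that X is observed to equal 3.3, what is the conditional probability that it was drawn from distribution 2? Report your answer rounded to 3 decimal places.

0.258

Likelihoods f(3.3 | ·): 1: 0.0983312; 2: 0.0859651; 3: 0.0673266.
Posterior ∝ prior × likelihood. Numerator for 2: 0.26·0.0859651 = 0.0223509.
Normalizing constant: 0.47·0.0983312 + 0.26·0.0859651 + 0.27·0.0673266 = 0.0867448.
P(2 | observation) = 0.0223509 / 0.0867448 = 0.257663.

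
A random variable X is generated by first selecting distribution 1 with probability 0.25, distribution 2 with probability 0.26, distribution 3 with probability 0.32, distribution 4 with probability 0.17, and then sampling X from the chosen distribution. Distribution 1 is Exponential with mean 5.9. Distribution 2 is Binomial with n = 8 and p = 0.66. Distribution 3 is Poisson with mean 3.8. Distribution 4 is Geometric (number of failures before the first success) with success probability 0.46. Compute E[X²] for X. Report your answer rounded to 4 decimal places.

31.6250

For each component E[X²] = Var + (mean)², giving 1: 69.62; 2: 29.6736; 3: 18.24; 4: 3.93006.
Overall E[X²] = 0.25·69.62 + 0.26·29.6736 + 0.32·18.24 + 0.17·3.93006 = 31.625.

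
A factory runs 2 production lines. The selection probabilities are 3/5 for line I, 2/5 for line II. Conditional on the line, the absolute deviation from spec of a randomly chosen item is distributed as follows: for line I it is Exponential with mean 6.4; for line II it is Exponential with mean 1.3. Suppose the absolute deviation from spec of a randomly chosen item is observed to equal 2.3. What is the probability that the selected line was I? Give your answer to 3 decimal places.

Likelihoods f(2.3 | ·): I: 0.10908; II: 0.131126.
Posterior ∝ prior × likelihood. Numerator for I: 0.6·0.10908 = 0.065448.
Normalizing constant: 0.6·0.10908 + 0.4·0.131126 = 0.117899.
P(I | observation) = 0.065448 / 0.117899 = 0.555122.

0.555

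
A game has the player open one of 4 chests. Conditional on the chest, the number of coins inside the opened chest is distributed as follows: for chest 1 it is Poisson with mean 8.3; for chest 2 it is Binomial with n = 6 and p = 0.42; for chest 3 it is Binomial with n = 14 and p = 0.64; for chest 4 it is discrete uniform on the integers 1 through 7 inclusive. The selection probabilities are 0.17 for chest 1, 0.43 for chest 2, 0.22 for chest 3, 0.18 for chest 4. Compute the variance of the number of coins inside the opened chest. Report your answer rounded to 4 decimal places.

11.5605

Per component, 1: μ=8.3, E[X²]=77.19; 2: μ=2.52, E[X²]=7.812; 3: μ=8.96, E[X²]=83.5072; 4: μ=4, E[X²]=20.
E[X] = 0.17·8.3 + 0.43·2.52 + 0.22·8.96 + 0.18·4 = 5.1858.
E[X²] = 0.17·77.19 + 0.43·7.812 + 0.22·83.5072 + 0.18·20 = 38.453.
Var(X) = E[X²] − (E[X])² = 38.453 − 26.8925 = 11.5605.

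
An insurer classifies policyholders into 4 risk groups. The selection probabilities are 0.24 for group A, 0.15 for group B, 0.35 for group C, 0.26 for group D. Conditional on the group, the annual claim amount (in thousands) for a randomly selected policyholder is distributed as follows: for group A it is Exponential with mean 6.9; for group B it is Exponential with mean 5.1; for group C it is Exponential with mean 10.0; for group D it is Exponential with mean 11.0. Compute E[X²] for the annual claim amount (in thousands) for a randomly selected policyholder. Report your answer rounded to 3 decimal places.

163.576

For each component E[X²] = Var + (mean)², giving A: 95.22; B: 52.02; C: 200; D: 242.
Overall E[X²] = 0.24·95.22 + 0.15·52.02 + 0.35·200 + 0.26·242 = 163.576.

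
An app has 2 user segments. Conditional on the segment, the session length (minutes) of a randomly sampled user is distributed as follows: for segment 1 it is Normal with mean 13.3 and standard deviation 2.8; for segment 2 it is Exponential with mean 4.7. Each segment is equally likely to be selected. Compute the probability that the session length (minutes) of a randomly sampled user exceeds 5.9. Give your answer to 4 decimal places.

0.6404

Conditional on each segment, P(X > 5.9): 1: 0.99589; 2: 0.284985.
By total probability, P(X > 5.9) = 0.5·0.99589 + 0.5·0.284985 = 0.640437.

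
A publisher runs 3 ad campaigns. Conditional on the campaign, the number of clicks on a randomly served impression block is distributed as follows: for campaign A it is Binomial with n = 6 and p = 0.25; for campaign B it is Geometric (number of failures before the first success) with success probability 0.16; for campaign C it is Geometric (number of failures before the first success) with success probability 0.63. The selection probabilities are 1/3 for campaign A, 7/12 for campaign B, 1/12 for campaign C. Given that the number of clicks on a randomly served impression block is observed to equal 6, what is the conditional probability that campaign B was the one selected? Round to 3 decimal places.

0.993

Likelihoods P(X=6 | ·): A: 0.000244141; B: 0.0562077; C: 0.00161641.
Posterior ∝ prior × likelihood. Numerator for B: 0.583333·0.0562077 = 0.0327878.
Normalizing constant: 0.333333·0.000244141 + 0.583333·0.0562077 + 0.0833333·0.00161641 = 0.0330039.
P(B | observation) = 0.0327878 / 0.0330039 = 0.993453.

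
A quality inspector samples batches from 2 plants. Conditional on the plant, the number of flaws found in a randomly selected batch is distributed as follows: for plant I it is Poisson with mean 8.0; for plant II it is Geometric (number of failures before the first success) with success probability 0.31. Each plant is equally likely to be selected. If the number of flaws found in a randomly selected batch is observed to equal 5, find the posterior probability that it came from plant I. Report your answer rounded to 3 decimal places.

Likelihoods P(X=5 | ·): I: 0.0916037; II: 0.048485.
Posterior ∝ prior × likelihood. Numerator for I: 0.5·0.0916037 = 0.0458018.
Normalizing constant: 0.5·0.0916037 + 0.5·0.048485 = 0.0700443.
P(I | observation) = 0.0458018 / 0.0700443 = 0.653898.

0.654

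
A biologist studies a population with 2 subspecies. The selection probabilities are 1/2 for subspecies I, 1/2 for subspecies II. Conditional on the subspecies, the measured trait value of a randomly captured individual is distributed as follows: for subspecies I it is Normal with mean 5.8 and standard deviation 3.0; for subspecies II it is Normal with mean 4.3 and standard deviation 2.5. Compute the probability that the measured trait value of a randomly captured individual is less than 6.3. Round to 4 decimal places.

Conditional on each subspecies, P(X < 6.3): I: 0.566184; II: 0.788145.
By total probability, P(X < 6.3) = 0.5·0.566184 + 0.5·0.788145 = 0.677164.

0.6772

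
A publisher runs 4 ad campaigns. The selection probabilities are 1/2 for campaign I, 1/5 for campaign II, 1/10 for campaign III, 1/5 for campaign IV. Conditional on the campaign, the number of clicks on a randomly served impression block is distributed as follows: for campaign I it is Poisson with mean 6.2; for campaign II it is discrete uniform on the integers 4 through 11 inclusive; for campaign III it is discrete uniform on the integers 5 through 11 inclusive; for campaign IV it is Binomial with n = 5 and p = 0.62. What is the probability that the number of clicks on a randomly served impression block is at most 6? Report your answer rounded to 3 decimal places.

0.591

Conditional on each campaign, P(X ≤ 6): I: 0.574213; II: 0.375; III: 0.285714; IV: 1.
By total probability, P(X ≤ 6) = 0.5·0.574213 + 0.2·0.375 + 0.1·0.285714 + 0.2·1 = 0.590678.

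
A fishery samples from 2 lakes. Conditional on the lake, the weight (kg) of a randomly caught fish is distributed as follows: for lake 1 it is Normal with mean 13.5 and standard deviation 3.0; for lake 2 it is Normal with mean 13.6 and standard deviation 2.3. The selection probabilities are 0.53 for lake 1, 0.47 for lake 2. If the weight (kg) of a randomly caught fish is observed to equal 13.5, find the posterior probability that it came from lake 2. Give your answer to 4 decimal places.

Likelihoods f(13.5 | ·): 1: 0.132981; 2: 0.173289.
Posterior ∝ prior × likelihood. Numerator for 2: 0.47·0.173289 = 0.081446.
Normalizing constant: 0.53·0.132981 + 0.47·0.173289 = 0.151926.
P(2 | observation) = 0.081446 / 0.151926 = 0.536091.

0.5361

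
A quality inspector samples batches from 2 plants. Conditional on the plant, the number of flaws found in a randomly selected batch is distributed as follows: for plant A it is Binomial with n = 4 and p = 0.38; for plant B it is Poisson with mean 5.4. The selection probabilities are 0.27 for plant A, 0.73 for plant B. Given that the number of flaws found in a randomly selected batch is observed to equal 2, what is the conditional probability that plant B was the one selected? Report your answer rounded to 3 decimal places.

Likelihoods P(X=2 | ·): A: 0.333044; B: 0.0658518.
Posterior ∝ prior × likelihood. Numerator for B: 0.73·0.0658518 = 0.0480718.
Normalizing constant: 0.27·0.333044 + 0.73·0.0658518 = 0.137994.
P(B | observation) = 0.0480718 / 0.137994 = 0.348362.

0.348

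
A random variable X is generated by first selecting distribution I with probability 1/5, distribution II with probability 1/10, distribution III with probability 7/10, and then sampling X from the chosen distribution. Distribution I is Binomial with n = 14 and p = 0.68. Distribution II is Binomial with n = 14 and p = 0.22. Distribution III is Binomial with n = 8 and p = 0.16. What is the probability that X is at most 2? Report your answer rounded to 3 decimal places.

0.652

Conditional on each component, P(X ≤ 2): I: 5.21434e-05; II: 0.376061; III: 0.877402.
By total probability, P(X ≤ 2) = 0.2·5.21434e-05 + 0.1·0.376061 + 0.7·0.877402 = 0.651798.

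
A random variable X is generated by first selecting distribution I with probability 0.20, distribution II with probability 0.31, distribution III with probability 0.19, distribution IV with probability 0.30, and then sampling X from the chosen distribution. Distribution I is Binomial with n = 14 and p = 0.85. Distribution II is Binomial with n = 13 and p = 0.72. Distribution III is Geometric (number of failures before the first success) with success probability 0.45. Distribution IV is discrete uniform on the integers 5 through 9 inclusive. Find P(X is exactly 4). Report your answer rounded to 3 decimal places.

0.008

Conditional on each component, P(X = 4): I: 3.01316e-06; II: 0.00203263; III: 0.0411778; IV: 0.
By total probability, P(X = 4) = 0.2·3.01316e-06 + 0.31·0.00203263 + 0.19·0.0411778 + 0.3·0 = 0.0084545.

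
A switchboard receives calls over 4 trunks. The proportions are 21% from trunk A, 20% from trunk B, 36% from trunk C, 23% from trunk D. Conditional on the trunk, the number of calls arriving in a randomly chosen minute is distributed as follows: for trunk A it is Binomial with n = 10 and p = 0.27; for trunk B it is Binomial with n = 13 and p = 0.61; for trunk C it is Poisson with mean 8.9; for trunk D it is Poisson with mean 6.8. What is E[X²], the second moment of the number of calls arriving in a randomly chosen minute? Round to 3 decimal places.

For each component E[X²] = Var + (mean)², giving A: 9.261; B: 65.9776; C: 88.11; D: 53.04.
Overall E[X²] = 0.21·9.261 + 0.2·65.9776 + 0.36·88.11 + 0.23·53.04 = 59.0591.

59.059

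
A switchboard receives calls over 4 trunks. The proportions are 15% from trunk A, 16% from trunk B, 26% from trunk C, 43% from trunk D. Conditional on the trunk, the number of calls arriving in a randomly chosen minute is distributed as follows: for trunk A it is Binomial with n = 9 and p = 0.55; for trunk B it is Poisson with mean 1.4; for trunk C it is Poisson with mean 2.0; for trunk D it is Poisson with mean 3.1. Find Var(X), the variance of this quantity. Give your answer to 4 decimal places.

3.6228

Per component, A: μ=4.95, E[X²]=26.73; B: μ=1.4, E[X²]=3.36; C: μ=2, E[X²]=6; D: μ=3.1, E[X²]=12.71.
E[X] = 0.15·4.95 + 0.16·1.4 + 0.26·2 + 0.43·3.1 = 2.8195.
E[X²] = 0.15·26.73 + 0.16·3.36 + 0.26·6 + 0.43·12.71 = 11.5724.
Var(X) = E[X²] − (E[X])² = 11.5724 − 7.94958 = 3.62282.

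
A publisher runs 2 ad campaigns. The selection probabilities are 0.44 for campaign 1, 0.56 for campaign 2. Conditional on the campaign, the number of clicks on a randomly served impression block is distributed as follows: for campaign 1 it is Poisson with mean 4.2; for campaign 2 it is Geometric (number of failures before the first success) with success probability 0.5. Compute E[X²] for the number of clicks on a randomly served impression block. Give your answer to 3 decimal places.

For each component E[X²] = Var + (mean)², giving 1: 21.84; 2: 3.
Overall E[X²] = 0.44·21.84 + 0.56·3 = 11.2896.

11.290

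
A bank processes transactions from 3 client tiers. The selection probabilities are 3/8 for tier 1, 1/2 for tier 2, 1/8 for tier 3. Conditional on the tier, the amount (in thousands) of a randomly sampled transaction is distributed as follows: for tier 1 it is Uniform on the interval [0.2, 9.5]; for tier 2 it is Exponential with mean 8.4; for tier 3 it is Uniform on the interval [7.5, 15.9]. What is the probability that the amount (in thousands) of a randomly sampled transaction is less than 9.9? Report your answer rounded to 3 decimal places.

0.757

Conditional on each tier, P(X < 9.9): 1: 1; 2: 0.692282; 3: 0.285714.
By total probability, P(X < 9.9) = 0.375·1 + 0.5·0.692282 + 0.125·0.285714 = 0.756855.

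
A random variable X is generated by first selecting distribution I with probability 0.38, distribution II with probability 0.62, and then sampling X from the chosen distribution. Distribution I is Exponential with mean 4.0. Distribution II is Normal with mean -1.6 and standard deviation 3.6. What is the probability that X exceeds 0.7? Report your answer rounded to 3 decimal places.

0.481

Conditional on each component, P(X > 0.7): I: 0.839457; II: 0.261448.
By total probability, P(X > 0.7) = 0.38·0.839457 + 0.62·0.261448 = 0.481091.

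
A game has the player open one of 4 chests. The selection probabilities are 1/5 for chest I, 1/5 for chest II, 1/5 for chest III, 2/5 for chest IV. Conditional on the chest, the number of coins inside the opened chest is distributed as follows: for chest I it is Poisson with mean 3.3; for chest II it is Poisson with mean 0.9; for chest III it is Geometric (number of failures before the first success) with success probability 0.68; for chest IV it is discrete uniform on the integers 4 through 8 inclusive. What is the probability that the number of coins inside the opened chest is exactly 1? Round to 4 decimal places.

0.1410

Conditional on each chest, P(X = 1): I: 0.121714; II: 0.365913; III: 0.2176; IV: 0.
By total probability, P(X = 1) = 0.2·0.121714 + 0.2·0.365913 + 0.2·0.2176 + 0.4·0 = 0.141045.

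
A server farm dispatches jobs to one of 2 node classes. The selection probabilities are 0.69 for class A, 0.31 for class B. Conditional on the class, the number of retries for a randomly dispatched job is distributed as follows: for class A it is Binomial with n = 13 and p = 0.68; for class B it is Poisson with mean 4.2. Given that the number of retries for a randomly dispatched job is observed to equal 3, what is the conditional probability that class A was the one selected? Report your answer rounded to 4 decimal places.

Likelihoods P(X=3 | ·): A: 0.00101249; B: 0.185165.
Posterior ∝ prior × likelihood. Numerator for A: 0.69·0.00101249 = 0.000698621.
Normalizing constant: 0.69·0.00101249 + 0.31·0.185165 = 0.0580999.
P(A | observation) = 0.000698621 / 0.0580999 = 0.0120245.

0.0120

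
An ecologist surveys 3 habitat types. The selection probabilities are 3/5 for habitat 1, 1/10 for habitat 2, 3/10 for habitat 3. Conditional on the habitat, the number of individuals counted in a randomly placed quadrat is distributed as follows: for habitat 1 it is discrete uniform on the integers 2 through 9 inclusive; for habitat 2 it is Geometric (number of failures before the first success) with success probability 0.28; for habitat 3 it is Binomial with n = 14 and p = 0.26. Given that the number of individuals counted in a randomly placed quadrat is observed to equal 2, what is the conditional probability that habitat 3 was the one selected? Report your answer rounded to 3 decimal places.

0.357

Likelihoods P(X=2 | ·): 1: 0.125; 2: 0.145152; 3: 0.16587.
Posterior ∝ prior × likelihood. Numerator for 3: 0.3·0.16587 = 0.0497611.
Normalizing constant: 0.6·0.125 + 0.1·0.145152 + 0.3·0.16587 = 0.139276.
P(3 | observation) = 0.0497611 / 0.139276 = 0.357283.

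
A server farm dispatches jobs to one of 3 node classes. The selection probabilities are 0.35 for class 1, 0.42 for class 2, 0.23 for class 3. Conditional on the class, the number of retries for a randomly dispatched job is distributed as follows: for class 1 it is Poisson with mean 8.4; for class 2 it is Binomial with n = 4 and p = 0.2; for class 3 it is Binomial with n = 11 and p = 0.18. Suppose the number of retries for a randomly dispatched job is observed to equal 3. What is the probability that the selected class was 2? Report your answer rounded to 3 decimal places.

Likelihoods P(X=3 | ·): 1: 0.0222133; 2: 0.0256; 3: 0.196704.
Posterior ∝ prior × likelihood. Numerator for 2: 0.42·0.0256 = 0.010752.
Normalizing constant: 0.35·0.0222133 + 0.42·0.0256 + 0.23·0.196704 = 0.0637685.
P(2 | observation) = 0.010752 / 0.0637685 = 0.16861.

0.169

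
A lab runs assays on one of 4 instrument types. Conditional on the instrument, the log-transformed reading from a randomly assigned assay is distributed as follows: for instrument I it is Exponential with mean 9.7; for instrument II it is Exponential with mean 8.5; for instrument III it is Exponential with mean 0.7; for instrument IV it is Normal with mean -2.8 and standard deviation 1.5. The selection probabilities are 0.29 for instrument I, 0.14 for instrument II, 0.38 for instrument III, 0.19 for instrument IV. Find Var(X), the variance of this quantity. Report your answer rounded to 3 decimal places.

63.127

Per component, I: μ=9.7, E[X²]=188.18; II: μ=8.5, E[X²]=144.5; III: μ=0.7, E[X²]=0.98; IV: μ=-2.8, E[X²]=10.09.
E[X] = 0.29·9.7 + 0.14·8.5 + 0.38·0.7 + 0.19·-2.8 = 3.737.
E[X²] = 0.29·188.18 + 0.14·144.5 + 0.38·0.98 + 0.19·10.09 = 77.0917.
Var(X) = E[X²] − (E[X])² = 77.0917 − 13.9652 = 63.1265.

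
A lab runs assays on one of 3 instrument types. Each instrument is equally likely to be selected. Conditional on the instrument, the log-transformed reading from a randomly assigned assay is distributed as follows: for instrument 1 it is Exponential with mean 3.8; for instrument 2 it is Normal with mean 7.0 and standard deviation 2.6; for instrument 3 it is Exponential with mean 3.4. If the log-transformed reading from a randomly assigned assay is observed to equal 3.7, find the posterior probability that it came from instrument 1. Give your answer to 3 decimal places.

0.372

Likelihoods f(3.7 | ·): 1: 0.0993918; 2: 0.0685684; 3: 0.0990619.
Posterior ∝ prior × likelihood. Numerator for 1: 0.333333·0.0993918 = 0.0331306.
Normalizing constant: 0.333333·0.0993918 + 0.333333·0.0685684 + 0.333333·0.0990619 = 0.0890074.
P(1 | observation) = 0.0331306 / 0.0890074 = 0.372223.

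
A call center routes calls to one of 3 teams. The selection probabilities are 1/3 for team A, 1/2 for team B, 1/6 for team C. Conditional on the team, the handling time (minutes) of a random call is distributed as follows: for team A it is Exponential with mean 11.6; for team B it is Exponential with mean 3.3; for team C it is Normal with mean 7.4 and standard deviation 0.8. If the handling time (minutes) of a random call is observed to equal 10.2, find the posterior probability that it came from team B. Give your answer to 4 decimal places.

Likelihoods f(10.2 | ·): A: 0.0357818; B: 0.0137759; C: 0.00109085.
Posterior ∝ prior × likelihood. Numerator for B: 0.5·0.0137759 = 0.00688797.
Normalizing constant: 0.333333·0.0357818 + 0.5·0.0137759 + 0.166667·0.00109085 = 0.0189971.
P(B | observation) = 0.00688797 / 0.0189971 = 0.362581.

0.3626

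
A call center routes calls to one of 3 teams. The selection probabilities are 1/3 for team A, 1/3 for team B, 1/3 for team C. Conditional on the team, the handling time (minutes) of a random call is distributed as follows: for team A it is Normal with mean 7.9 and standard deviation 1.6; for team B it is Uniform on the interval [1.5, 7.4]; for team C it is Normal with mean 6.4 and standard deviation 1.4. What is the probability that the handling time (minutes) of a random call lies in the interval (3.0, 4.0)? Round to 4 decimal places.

0.0705

Conditional on each team, P(3.0 < X < 4.0): A: 0.00629712; B: 0.169492; C: 0.0356589.
By total probability, P(3.0 < X < 4.0) = 0.333333·0.00629712 + 0.333333·0.169492 + 0.333333·0.0356589 = 0.0704825.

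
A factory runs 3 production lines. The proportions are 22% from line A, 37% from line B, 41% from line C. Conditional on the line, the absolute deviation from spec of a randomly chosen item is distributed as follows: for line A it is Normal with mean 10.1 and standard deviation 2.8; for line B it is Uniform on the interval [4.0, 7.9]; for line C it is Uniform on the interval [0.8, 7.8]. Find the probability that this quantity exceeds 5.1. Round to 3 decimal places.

0.636

Conditional on each line, P(X > 5.1): A: 0.962927; B: 0.717949; C: 0.385714.
By total probability, P(X > 5.1) = 0.22·0.962927 + 0.37·0.717949 + 0.41·0.385714 = 0.635628.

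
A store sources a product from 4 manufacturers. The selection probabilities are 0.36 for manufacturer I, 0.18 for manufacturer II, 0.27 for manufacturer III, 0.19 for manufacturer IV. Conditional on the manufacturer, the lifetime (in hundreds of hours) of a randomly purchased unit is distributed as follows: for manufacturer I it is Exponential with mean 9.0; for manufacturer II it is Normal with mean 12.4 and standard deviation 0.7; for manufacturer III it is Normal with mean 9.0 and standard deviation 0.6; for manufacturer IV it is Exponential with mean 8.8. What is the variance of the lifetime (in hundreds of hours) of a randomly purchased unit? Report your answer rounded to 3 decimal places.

45.818

Per component, I: μ=9, E[X²]=162; II: μ=12.4, E[X²]=154.25; III: μ=9, E[X²]=81.36; IV: μ=8.8, E[X²]=154.88.
E[X] = 0.36·9 + 0.18·12.4 + 0.27·9 + 0.19·8.8 = 9.574.
E[X²] = 0.36·162 + 0.18·154.25 + 0.27·81.36 + 0.19·154.88 = 137.479.
Var(X) = E[X²] − (E[X])² = 137.479 − 91.6615 = 45.8179.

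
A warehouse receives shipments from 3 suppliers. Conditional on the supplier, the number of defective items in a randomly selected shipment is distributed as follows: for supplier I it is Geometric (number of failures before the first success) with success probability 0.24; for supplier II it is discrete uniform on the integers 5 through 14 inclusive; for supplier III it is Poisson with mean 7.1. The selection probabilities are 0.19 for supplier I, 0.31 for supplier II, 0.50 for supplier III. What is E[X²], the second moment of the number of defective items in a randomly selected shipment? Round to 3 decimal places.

For each component E[X²] = Var + (mean)², giving I: 23.2222; II: 98.5; III: 57.51.
Overall E[X²] = 0.19·23.2222 + 0.31·98.5 + 0.5·57.51 = 63.7022.

63.702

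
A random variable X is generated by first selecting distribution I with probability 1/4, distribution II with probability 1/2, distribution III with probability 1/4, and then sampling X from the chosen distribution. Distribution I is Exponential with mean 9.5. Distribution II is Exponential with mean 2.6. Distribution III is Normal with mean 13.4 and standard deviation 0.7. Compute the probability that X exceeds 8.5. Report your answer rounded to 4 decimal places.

0.3712

Conditional on each component, P(X > 8.5): I: 0.408715; II: 0.0380357; III: 1.
By total probability, P(X > 8.5) = 0.25·0.408715 + 0.5·0.0380357 + 0.25·1 = 0.371197.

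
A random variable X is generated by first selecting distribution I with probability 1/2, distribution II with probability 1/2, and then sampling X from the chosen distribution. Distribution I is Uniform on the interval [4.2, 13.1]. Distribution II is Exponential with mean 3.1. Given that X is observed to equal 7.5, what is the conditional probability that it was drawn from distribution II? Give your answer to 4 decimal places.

Likelihoods f(7.5 | ·): I: 0.11236; II: 0.0287029.
Posterior ∝ prior × likelihood. Numerator for II: 0.5·0.0287029 = 0.0143515.
Normalizing constant: 0.5·0.11236 + 0.5·0.0287029 = 0.0705312.
P(II | observation) = 0.0143515 / 0.0705312 = 0.203477.

0.2035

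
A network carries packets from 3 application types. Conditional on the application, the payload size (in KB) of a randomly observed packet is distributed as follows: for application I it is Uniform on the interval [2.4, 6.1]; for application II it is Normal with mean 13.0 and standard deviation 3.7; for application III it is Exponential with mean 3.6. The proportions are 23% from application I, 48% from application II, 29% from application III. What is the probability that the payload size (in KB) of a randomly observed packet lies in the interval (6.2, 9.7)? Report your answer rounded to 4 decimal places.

0.1057

Conditional on each application, P(6.2 < X < 9.7): I: 0; II: 0.153182; III: 0.111089.
By total probability, P(6.2 < X < 9.7) = 0.23·0 + 0.48·0.153182 + 0.29·0.111089 = 0.105743.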